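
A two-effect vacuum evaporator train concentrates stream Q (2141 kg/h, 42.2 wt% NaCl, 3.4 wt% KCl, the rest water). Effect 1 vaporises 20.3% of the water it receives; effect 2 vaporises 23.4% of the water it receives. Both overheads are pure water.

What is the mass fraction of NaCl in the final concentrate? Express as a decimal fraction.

0.535

water in feed = 2141×0.544 = 1164.7 kg/h.
After stage 1: water left = (1−0.203)×1164.7 = 928.27; stream total = 1904.6 kg/h.
After stage 2: water left = (1−0.234)×928.27 = 711.05; final concentrate = 1687.4 kg/h.
NaCl fraction = 903.5/1687.4 = 0.535.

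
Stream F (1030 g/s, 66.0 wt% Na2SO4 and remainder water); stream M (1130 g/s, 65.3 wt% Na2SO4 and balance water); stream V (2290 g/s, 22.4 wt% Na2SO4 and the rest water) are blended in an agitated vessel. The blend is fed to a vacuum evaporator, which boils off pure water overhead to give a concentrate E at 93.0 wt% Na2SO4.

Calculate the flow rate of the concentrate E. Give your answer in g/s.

2076 g/s

Na2SO4 entering = 1030×0.660 + 1130×0.653 + 2290×0.224 = 1930.7 g/s.
All Na2SO4 reports to E, so E = 1930.7/0.930 = 2076 g/s.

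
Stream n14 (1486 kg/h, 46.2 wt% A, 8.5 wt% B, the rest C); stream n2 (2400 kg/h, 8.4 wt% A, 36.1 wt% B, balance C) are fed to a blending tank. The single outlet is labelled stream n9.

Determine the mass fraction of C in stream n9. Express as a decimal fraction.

0.516

Total flow out = 1486 + 2400 = 3886 kg/h.
C in = 1486×0.453 + 2400×0.555 = 2005.2 kg/h.
C mass fraction in n9 = 2005.2/3886 = 0.516.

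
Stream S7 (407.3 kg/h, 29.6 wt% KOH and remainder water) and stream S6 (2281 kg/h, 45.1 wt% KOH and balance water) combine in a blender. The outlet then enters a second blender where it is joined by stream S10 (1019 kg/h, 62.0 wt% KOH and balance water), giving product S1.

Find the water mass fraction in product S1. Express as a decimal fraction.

0.520

Overall, product flow = 3707.3 kg/h.
water in = 407.3×0.704 + 2281×0.549 + 1019×0.380 = 1926.2 kg/h.
water fraction in S1 = 0.520.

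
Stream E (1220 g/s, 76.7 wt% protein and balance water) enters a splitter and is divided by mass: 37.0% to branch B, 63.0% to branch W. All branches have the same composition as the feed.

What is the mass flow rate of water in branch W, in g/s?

Branch W total = 0.630×1220 = 768.6 g/s.
water in W = 0.233×768.6 = 179.08 g/s.

179.1 g/s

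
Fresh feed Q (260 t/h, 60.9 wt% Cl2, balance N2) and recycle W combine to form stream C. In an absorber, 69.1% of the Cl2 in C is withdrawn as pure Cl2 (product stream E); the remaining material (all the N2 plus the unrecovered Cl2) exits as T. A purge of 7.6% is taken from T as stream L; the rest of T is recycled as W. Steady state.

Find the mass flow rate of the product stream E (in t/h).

153.1 t/h

Cl2 in C: m_A = 260×0.609 + (1−0.076)·(1−0.691)·m_A, so m_A = 158.34/0.7145 = 221.61 t/h.
Product E = 0.691×221.61 = 153.14 t/h.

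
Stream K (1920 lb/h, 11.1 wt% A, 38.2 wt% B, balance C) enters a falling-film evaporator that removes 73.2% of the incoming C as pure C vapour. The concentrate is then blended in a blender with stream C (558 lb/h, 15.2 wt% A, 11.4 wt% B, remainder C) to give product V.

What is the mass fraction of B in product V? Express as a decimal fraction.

0.4515

Vapour removed = 0.732×0.507×1920 = 712.56 lb/h; concentrate = 1207.4 lb/h.
B reaching the mixer = 733.44 (from concentrate) + 558×0.114 = 797.05 lb/h.
Product flow = 1207.4 + 558 = 1765.4 lb/h; B fraction = 0.4515.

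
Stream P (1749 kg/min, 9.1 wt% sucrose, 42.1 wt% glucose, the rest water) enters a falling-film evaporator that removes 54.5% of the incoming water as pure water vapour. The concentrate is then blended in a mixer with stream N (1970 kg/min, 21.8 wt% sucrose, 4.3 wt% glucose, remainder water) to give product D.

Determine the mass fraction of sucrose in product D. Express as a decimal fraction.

0.1809

Vapour removed = 0.545×0.488×1749 = 465.16 kg/min; concentrate = 1283.8 kg/min.
sucrose reaching the mixer = 159.16 (from concentrate) + 1970×0.218 = 588.62 kg/min.
Product flow = 1283.8 + 1970 = 3253.8 kg/min; sucrose fraction = 0.1809.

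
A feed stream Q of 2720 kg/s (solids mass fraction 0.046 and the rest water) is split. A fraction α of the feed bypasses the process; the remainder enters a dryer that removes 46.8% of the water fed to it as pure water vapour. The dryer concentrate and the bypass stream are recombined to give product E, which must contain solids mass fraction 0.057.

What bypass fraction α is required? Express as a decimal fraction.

All 2720×0.046 = 125.12 kg/s of solids reaches E, so E = 125.12/0.057 = 2195.1 kg/s and vapour = 524.91 kg/s.
The evaporator receives (1−α)·2720 of feed at 0.954 water and removes 0.468 of that water:
0.468×0.954×(1−α)×2720 = 524.91
(1−α) = 524.91/1214.4 = 0.4322;  α = 0.5678.

0.568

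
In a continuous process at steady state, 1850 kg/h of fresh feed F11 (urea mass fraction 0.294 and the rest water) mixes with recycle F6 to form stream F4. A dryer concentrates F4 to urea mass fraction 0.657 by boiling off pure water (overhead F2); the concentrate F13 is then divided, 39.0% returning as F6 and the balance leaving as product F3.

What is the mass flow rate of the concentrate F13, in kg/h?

1357 kg/h

Overall urea balance (none leaves overhead): urea in fresh feed = urea in product, i.e. 1850×0.294 = (1−0.390)·F13·0.657.
F13 = 543.9/(0.657×0.610) = 1357.1 kg/h.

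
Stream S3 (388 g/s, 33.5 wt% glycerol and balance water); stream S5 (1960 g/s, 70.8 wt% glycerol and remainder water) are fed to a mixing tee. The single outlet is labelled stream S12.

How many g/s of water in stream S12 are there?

830.3 g/s

water out = water in = 388×0.665 + 1960×0.292 = 830.34 g/s.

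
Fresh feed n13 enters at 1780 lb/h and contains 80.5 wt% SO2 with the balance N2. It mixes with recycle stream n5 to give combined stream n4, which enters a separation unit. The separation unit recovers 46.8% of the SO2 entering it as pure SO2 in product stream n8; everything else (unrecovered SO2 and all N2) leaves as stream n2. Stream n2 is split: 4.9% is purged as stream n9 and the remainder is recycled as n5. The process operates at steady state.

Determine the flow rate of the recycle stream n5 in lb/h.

N2 enters only via n13 and leaves only via the purge: 1780×0.195 = 0.049×(N2 in n2), and the separation unit passes all N2, so N2 in n4 = N2 in n2 = 7083.7 lb/h.
SO2 in n4: m_A = 1780×0.805 + (1−0.049)·(1−0.468)·m_A, so m_A = 1432.9/0.4941 = 2900.2 lb/h.
n2 = (1−0.468)×2900.2 + 7083.7 = 8626.6 lb/h.
Recycle n5 = (1−0.049)×8626.6 = 8203.9 lb/h.

8204 lb/h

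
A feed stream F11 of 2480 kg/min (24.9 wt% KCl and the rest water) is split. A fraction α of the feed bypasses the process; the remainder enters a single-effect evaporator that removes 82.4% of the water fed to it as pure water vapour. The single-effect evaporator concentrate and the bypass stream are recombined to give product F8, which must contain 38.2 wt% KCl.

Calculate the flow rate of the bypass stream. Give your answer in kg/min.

All 2480×0.249 = 617.52 kg/min of KCl reaches F8, so F8 = 617.52/0.382 = 1616.5 kg/min and vapour = 863.46 kg/min.
The evaporator receives (1−α)·2480 of feed at 0.751 water and removes 0.824 of that water:
0.824×0.751×(1−α)×2480 = 863.46
(1−α) = 863.46/1534.7 = 0.5626;  α = 0.4374.
Bypass flow = 0.4374×2480 = 1084.7 kg/min.

1085 kg/min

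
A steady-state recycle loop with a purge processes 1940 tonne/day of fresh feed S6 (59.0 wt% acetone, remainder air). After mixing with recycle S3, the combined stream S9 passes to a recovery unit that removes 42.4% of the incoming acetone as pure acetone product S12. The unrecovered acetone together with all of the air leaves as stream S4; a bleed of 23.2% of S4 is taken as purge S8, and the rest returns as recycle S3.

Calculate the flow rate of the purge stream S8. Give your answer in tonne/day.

air enters only via S6 and leaves only via the purge: 1940×0.410 = 0.232×(air in S4), and the recovery unit passes all air, so air in S9 = air in S4 = 3428.4 tonne/day.
acetone in S9: m_A = 1940×0.590 + (1−0.232)·(1−0.424)·m_A, so m_A = 1144.6/0.5576 = 2052.6 tonne/day.
S4 = (1−0.424)×2052.6 + 3428.4 = 4610.8 tonne/day.
Purge S8 = 0.232×4610.8 = 1069.7 tonne/day.

1070 tonne/day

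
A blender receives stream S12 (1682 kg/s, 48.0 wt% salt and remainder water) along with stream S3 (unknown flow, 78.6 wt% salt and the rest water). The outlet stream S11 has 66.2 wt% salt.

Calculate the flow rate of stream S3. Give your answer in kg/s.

Let S3 be the unknown flow. Total out = 1682 + S3.
salt balance: 807.36 + 0.786·S3 = 0.662·(1682 + S3)
(0.786 − 0.662)·S3 = 0.662×1682 − 807.36 = 306.12
S3 = 306.12 / 0.124 = 2468.7 kg/s

2469 kg/s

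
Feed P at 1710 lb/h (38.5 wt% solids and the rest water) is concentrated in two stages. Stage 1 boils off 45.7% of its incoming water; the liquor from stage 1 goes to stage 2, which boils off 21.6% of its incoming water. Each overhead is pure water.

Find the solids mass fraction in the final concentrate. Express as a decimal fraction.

water in feed = 1710×0.615 = 1051.7 lb/h.
After stage 1: water left = (1−0.457)×1051.7 = 571.05; stream total = 1229.4 lb/h.
After stage 2: water left = (1−0.216)×571.05 = 447.7; final concentrate = 1106.1 lb/h.
solids fraction = 658.35/1106.1 = 0.595.

0.595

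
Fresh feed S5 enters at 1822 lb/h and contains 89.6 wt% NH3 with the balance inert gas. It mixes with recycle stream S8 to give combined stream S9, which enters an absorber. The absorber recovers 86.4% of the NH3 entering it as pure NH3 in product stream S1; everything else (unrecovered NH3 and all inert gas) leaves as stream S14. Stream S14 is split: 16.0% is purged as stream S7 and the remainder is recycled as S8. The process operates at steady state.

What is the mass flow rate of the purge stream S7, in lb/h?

inert gas enters only via S5 and leaves only via the purge: 1822×0.104 = 0.160×(inert gas in S14), and the absorber passes all inert gas, so inert gas in S9 = inert gas in S14 = 1184.3 lb/h.
NH3 in S9: m_A = 1822×0.896 + (1−0.160)·(1−0.864)·m_A, so m_A = 1632.5/0.8858 = 1843.1 lb/h.
S14 = (1−0.864)×1843.1 + 1184.3 = 1435 lb/h.
Purge S7 = 0.160×1435 = 229.59 lb/h.

229.6 lb/h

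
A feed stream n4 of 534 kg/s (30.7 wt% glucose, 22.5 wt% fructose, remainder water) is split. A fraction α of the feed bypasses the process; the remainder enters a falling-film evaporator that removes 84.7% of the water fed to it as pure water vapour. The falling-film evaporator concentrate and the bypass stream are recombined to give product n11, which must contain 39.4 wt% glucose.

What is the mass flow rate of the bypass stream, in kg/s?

All 534×0.307 = 163.94 kg/s of glucose reaches n11, so n11 = 163.94/0.394 = 416.09 kg/s and vapour = 117.91 kg/s.
The evaporator receives (1−α)·534 of feed at 0.468 water and removes 0.847 of that water:
0.847×0.468×(1−α)×534 = 117.91
(1−α) = 117.91/211.68 = 0.5570;  α = 0.4430.
Bypass flow = 0.4430×534 = 236.54 kg/s.

236.5 kg/s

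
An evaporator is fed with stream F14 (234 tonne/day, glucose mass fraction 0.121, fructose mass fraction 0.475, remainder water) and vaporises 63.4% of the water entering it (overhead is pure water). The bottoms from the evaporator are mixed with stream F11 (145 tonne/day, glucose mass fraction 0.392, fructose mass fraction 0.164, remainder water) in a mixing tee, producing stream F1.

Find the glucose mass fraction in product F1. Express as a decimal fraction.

0.267

Vapour removed = 0.634×0.404×234 = 59.936 tonne/day; concentrate = 174.06 tonne/day.
glucose reaching the mixer = 28.314 (from concentrate) + 145×0.392 = 85.154 tonne/day.
Product flow = 174.06 + 145 = 319.06 tonne/day; glucose fraction = 0.267.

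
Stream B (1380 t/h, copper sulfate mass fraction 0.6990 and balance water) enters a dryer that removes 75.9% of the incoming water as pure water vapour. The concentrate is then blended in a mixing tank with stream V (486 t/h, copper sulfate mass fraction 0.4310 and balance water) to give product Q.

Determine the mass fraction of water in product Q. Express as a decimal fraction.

Vapour removed = 0.759×0.301×1380 = 315.27 t/h; concentrate = 1064.7 t/h.
water reaching the mixer = 100.11 (from concentrate) + 486×0.569 = 376.64 t/h.
Product flow = 1064.7 + 486 = 1550.7 t/h; water fraction = 0.2429.

0.2429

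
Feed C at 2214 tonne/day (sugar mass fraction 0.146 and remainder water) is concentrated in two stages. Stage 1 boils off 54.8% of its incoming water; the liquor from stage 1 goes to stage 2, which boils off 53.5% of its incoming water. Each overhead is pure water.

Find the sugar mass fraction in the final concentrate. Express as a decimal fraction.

0.449

water in feed = 2214×0.854 = 1890.8 tonne/day.
After stage 1: water left = (1−0.548)×1890.8 = 854.62; stream total = 1177.9 tonne/day.
After stage 2: water left = (1−0.535)×854.62 = 397.4; final concentrate = 720.64 tonne/day.
sugar fraction = 323.24/720.64 = 0.449.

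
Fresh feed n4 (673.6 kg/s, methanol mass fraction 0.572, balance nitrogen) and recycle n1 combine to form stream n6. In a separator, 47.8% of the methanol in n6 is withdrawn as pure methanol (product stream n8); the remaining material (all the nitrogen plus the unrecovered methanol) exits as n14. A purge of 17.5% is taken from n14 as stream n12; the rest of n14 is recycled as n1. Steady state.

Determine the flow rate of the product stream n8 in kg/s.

methanol in n6: m_A = 673.6×0.572 + (1−0.175)·(1−0.478)·m_A, so m_A = 385.3/0.5694 = 676.74 kg/s.
Product n8 = 0.478×676.74 = 323.48 kg/s.

323.5 kg/s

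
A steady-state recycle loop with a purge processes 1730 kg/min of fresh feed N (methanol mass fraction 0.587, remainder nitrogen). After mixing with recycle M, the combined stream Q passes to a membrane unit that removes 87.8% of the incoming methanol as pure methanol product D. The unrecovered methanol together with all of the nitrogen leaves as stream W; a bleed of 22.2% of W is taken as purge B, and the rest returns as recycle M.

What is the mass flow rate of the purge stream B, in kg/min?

nitrogen enters only via N and leaves only via the purge: 1730×0.413 = 0.222×(nitrogen in W), and the membrane unit passes all nitrogen, so nitrogen in Q = nitrogen in W = 3218.4 kg/min.
methanol in Q: m_A = 1730×0.587 + (1−0.222)·(1−0.878)·m_A, so m_A = 1015.5/0.9051 = 1122 kg/min.
W = (1−0.878)×1122 + 3218.4 = 3355.3 kg/min.
Purge B = 0.222×3355.3 = 744.88 kg/min.

744.9 kg/min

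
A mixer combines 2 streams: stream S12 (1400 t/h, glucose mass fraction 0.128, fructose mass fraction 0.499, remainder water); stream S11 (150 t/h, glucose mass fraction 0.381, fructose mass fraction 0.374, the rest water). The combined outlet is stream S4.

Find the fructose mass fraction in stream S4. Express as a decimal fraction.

Total flow out = 1400 + 150 = 1550 t/h.
fructose in = 1400×0.499 + 150×0.374 = 754.7 t/h.
fructose mass fraction in S4 = 754.7/1550 = 0.487.

0.487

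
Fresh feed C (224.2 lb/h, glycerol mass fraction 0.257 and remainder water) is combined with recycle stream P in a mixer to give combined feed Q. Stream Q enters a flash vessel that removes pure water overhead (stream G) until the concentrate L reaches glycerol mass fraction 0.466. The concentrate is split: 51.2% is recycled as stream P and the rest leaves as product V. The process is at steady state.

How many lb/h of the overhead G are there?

100.6 lb/h

Overall glycerol balance (none leaves overhead): glycerol in fresh feed = glycerol in product, i.e. 224.2×0.257 = (1−0.512)·L·0.466.
L = 57.619/(0.466×0.488) = 253.37 lb/h.
Recycle P = 0.512×253.37 = 129.73 lb/h.
Combined feed Q = 224.2 + 129.73 = 353.93 lb/h.
Overhead G = Q − L = 353.93 − 253.37 = 100.55 lb/h.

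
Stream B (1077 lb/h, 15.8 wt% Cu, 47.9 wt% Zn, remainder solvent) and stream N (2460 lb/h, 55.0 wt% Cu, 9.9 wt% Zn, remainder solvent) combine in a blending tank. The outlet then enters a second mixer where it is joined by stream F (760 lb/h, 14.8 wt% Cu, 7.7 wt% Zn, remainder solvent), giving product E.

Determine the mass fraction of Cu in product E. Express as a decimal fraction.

Overall, product flow = 4297 lb/h.
Cu in = 1077×0.158 + 2460×0.550 + 760×0.148 = 1635.6 lb/h.
Cu fraction in E = 0.381.

0.381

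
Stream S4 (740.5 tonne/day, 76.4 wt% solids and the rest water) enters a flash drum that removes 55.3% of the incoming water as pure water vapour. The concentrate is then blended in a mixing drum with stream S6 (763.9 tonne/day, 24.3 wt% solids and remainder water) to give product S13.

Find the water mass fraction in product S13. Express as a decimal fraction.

0.466

Vapour removed = 0.553×0.236×740.5 = 96.641 tonne/day; concentrate = 643.86 tonne/day.
water reaching the mixer = 78.117 (from concentrate) + 763.9×0.757 = 656.39 tonne/day.
Product flow = 643.86 + 763.9 = 1407.8 tonne/day; water fraction = 0.466.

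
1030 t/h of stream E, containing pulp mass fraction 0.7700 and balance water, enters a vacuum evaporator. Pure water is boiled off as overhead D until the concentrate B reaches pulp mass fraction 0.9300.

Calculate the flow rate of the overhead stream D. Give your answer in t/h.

pulp is conserved: 1030×0.770 = 793.1 t/h all reports to the concentrate.
Concentrate = 793.1/(target fraction) = 852.8 t/h.
Overhead = 1030 − 852.8 = 177.2 t/h.

177.2 t/h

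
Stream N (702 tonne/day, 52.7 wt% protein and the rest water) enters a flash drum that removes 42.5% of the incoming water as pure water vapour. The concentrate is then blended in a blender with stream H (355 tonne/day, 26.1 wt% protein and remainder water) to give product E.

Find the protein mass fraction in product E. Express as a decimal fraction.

0.5051

Vapour removed = 0.425×0.473×702 = 141.12 tonne/day; concentrate = 560.88 tonne/day.
protein reaching the mixer = 369.95 (from concentrate) + 355×0.261 = 462.61 tonne/day.
Product flow = 560.88 + 355 = 915.88 tonne/day; protein fraction = 0.5051.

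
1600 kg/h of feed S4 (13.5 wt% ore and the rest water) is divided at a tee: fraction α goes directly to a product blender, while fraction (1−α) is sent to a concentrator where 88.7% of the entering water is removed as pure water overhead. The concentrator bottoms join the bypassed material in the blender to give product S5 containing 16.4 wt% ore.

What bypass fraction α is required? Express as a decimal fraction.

0.770

All 1600×0.135 = 216 kg/h of ore reaches S5, so S5 = 216/0.164 = 1317.1 kg/h and vapour = 282.93 kg/h.
The evaporator receives (1−α)·1600 of feed at 0.865 water and removes 0.887 of that water:
0.887×0.865×(1−α)×1600 = 282.93
(1−α) = 282.93/1227.6 = 0.2305;  α = 0.7695.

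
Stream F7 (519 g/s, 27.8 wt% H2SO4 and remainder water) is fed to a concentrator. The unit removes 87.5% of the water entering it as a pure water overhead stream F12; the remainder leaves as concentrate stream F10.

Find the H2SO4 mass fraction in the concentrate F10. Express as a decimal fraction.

H2SO4 is not removed: 519×0.278 = 144.28 g/s of H2SO4 enters F10.
water entering = 519×0.722 = 374.72 g/s; overhead removed = 0.875×374.72 = 327.88 g/s.
Concentrate = 519 − 327.88 = 191.12 g/s.
Mass fraction = 144.28/191.12 = 0.755.

0.755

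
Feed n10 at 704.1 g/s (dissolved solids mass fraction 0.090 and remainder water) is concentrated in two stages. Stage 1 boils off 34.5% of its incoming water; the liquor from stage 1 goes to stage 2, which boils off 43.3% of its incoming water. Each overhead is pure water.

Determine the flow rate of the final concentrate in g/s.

301.3 g/s

water in feed = 704.1×0.910 = 640.73 g/s.
After stage 1: water left = (1−0.345)×640.73 = 419.68; stream total = 483.05 g/s.
After stage 2: water left = (1−0.433)×419.68 = 237.96; final concentrate = 301.33 g/s.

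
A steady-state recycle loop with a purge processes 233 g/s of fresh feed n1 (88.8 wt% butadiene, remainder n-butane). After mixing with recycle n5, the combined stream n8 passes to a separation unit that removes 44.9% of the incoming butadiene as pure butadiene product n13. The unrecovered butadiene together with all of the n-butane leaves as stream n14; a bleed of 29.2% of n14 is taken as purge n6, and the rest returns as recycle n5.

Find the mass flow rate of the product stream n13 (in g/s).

152.3 g/s

butadiene in n8: m_A = 233×0.888 + (1−0.292)·(1−0.449)·m_A, so m_A = 206.9/0.6099 = 339.25 g/s.
Product n13 = 0.449×339.25 = 152.32 g/s.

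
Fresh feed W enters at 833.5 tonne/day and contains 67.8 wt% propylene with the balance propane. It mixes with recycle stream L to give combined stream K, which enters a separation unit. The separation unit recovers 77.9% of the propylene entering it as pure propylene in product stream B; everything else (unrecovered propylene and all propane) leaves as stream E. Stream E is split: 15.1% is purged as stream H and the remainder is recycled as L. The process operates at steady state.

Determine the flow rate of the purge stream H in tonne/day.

propane enters only via W and leaves only via the purge: 833.5×0.322 = 0.151×(propane in E), and the separation unit passes all propane, so propane in K = propane in E = 1777.4 tonne/day.
propylene in K: m_A = 833.5×0.678 + (1−0.151)·(1−0.779)·m_A, so m_A = 565.11/0.8124 = 695.63 tonne/day.
E = (1−0.779)×695.63 + 1777.4 = 1931.1 tonne/day.
Purge H = 0.151×1931.1 = 291.6 tonne/day.

291.6 tonne/day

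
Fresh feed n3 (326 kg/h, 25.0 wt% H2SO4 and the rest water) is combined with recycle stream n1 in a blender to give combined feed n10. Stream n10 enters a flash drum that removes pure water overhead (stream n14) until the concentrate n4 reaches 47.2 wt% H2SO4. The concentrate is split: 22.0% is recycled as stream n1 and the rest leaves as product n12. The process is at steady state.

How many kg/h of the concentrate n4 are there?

Overall H2SO4 balance (none leaves overhead): H2SO4 in fresh feed = H2SO4 in product, i.e. 326×0.250 = (1−0.220)·n4·0.472.
n4 = 81.5/(0.472×0.780) = 221.37 kg/h.

221.4 kg/h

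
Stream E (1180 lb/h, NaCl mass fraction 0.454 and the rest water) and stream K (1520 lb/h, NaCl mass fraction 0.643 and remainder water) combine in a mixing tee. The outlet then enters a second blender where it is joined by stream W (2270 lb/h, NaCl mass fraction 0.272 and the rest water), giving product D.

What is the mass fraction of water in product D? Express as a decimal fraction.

0.571

Overall, product flow = 4970 lb/h.
water in = 1180×0.546 + 1520×0.357 + 2270×0.728 = 2839.5 lb/h.
water fraction in D = 0.571.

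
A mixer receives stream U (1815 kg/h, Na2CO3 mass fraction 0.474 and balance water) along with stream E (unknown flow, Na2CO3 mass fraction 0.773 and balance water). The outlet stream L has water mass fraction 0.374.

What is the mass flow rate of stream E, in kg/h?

1877 kg/h

Let E be the unknown flow. Total out = 1815 + E.
water balance: 954.69 + 0.227·E = 0.374·(1815 + E)
(0.227 − 0.374)·E = 0.374×1815 − 954.69 = -275.88
E = -275.88 / -0.147 = 1876.7 kg/h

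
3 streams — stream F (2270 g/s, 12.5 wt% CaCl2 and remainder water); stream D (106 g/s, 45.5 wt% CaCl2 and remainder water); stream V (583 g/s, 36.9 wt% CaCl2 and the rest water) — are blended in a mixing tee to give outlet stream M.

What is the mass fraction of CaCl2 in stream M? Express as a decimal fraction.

Total flow out = 2270 + 106 + 583 = 2959 g/s.
CaCl2 in = 2270×0.125 + 106×0.455 + 583×0.369 = 547.11 g/s.
CaCl2 mass fraction in M = 547.11/2959 = 0.185.

0.185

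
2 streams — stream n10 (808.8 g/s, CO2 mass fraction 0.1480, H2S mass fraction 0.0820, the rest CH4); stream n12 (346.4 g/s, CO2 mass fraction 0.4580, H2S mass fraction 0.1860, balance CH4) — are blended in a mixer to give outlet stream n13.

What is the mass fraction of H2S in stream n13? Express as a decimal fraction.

0.1132

Total flow out = 808.8 + 346.4 = 1155.2 g/s.
H2S in = 808.8×0.082 + 346.4×0.186 = 130.75 g/s.
H2S mass fraction in n13 = 130.75/1155.2 = 0.1132.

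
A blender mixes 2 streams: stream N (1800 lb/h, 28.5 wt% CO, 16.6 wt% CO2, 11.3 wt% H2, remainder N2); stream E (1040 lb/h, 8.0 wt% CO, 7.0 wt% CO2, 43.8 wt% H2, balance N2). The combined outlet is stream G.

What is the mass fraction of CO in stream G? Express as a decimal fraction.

0.210

Total flow out = 1800 + 1040 = 2840 lb/h.
CO in = 1800×0.285 + 1040×0.080 = 596.2 lb/h.
CO mass fraction in G = 596.2/2840 = 0.210.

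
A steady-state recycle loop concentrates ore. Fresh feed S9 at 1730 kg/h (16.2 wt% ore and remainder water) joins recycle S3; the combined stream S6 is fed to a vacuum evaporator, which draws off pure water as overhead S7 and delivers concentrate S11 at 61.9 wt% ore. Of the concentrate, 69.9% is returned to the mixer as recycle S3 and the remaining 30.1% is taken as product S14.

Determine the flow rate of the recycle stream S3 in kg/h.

Overall ore balance (none leaves overhead): ore in fresh feed = ore in product, i.e. 1730×0.162 = (1−0.699)·S11·0.619.
S11 = 280.26/(0.619×0.301) = 1504.2 kg/h.
Recycle S3 = 0.699×1504.2 = 1051.4 kg/h.

1051 kg/h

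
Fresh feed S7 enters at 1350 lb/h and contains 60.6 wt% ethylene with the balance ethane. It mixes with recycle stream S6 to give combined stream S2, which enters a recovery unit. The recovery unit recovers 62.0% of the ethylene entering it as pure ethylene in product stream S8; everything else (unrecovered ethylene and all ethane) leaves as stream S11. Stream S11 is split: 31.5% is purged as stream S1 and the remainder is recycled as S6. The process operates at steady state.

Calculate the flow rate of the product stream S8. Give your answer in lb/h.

ethylene in S2: m_A = 1350×0.606 + (1−0.315)·(1−0.620)·m_A, so m_A = 818.1/0.7397 = 1106 lb/h.
Product S8 = 0.620×1106 = 685.71 lb/h.

685.7 lb/h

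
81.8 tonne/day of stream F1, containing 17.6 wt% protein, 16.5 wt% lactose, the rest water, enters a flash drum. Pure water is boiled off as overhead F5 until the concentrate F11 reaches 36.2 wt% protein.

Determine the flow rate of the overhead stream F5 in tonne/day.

42.03 tonne/day

protein is conserved: 81.8×0.176 = 14.397 tonne/day all reports to the concentrate.
Concentrate = 14.397/(target fraction) = 39.77 tonne/day.
Overhead = 81.8 − 39.77 = 42.03 tonne/day.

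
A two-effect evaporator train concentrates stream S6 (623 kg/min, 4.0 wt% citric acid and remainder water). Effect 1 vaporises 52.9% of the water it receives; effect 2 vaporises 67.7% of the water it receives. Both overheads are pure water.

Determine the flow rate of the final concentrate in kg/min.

water in feed = 623×0.960 = 598.08 kg/min.
After stage 1: water left = (1−0.529)×598.08 = 281.7; stream total = 306.62 kg/min.
After stage 2: water left = (1−0.677)×281.7 = 90.988; final concentrate = 115.91 kg/min.

115.9 kg/min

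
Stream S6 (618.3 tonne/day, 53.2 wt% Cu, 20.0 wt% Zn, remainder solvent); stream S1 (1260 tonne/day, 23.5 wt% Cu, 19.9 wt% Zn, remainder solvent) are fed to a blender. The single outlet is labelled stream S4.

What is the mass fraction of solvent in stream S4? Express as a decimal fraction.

0.468

Total flow out = 618.3 + 1260 = 1878.3 tonne/day.
solvent in = 618.3×0.268 + 1260×0.566 = 878.86 tonne/day.
solvent mass fraction in S4 = 878.86/1878.3 = 0.468.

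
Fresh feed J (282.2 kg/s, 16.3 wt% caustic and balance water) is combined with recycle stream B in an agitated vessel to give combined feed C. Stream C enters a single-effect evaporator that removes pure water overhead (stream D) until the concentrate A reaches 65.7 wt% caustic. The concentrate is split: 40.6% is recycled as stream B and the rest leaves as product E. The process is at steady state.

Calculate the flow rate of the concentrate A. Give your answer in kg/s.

Overall caustic balance (none leaves overhead): caustic in fresh feed = caustic in product, i.e. 282.2×0.163 = (1−0.406)·A·0.657.
A = 45.999/(0.657×0.594) = 117.87 kg/s.

117.9 kg/s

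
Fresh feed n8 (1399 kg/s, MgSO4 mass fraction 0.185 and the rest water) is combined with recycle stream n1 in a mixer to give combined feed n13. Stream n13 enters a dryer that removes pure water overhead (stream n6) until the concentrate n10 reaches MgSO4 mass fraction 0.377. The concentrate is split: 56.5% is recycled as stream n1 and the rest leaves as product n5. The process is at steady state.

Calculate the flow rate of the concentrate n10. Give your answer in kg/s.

Overall MgSO4 balance (none leaves overhead): MgSO4 in fresh feed = MgSO4 in product, i.e. 1399×0.185 = (1−0.565)·n10·0.377.
n10 = 258.81/(0.377×0.435) = 1578.2 kg/s.

1578 kg/s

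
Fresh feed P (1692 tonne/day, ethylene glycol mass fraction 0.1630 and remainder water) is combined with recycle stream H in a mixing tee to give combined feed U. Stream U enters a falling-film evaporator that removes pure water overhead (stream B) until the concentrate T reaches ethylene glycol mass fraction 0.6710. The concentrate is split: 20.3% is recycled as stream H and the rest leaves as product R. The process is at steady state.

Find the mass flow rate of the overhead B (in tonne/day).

1281 tonne/day

Overall ethylene glycol balance (none leaves overhead): ethylene glycol in fresh feed = ethylene glycol in product, i.e. 1692×0.163 = (1−0.203)·T·0.671.
T = 275.8/(0.671×0.797) = 515.71 tonne/day.
Recycle H = 0.203×515.71 = 104.69 tonne/day.
Combined feed U = 1692 + 104.69 = 1796.7 tonne/day.
Overhead B = U − T = 1796.7 − 515.71 = 1281 tonne/day.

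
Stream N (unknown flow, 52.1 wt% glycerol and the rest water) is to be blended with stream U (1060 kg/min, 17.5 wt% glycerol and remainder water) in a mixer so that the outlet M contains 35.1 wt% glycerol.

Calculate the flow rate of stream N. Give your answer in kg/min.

Let N be the unknown flow. Total out = 1060 + N.
glycerol balance: 185.5 + 0.521·N = 0.351·(1060 + N)
(0.521 − 0.351)·N = 0.351×1060 − 185.5 = 186.56
N = 186.56 / 0.170 = 1097.4 kg/min

1097 kg/min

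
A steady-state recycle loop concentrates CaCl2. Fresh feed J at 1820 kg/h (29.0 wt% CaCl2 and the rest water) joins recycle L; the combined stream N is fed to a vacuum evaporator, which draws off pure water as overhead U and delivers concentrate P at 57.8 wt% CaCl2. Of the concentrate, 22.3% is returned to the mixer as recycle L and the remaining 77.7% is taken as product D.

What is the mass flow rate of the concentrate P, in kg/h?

1175 kg/h

Overall CaCl2 balance (none leaves overhead): CaCl2 in fresh feed = CaCl2 in product, i.e. 1820×0.290 = (1−0.223)·P·0.578.
P = 527.8/(0.578×0.777) = 1175.2 kg/h.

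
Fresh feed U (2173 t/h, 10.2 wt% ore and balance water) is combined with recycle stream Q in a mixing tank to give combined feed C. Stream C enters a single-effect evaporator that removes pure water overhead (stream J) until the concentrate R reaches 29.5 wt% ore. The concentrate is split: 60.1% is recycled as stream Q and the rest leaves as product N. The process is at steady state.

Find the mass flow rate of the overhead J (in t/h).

1422 t/h

Overall ore balance (none leaves overhead): ore in fresh feed = ore in product, i.e. 2173×0.102 = (1−0.601)·R·0.295.
R = 221.65/(0.295×0.399) = 1883.1 t/h.
Recycle Q = 0.601×1883.1 = 1131.7 t/h.
Combined feed C = 2173 + 1131.7 = 3304.7 t/h.
Overhead J = C − R = 3304.7 − 1883.1 = 1421.7 t/h.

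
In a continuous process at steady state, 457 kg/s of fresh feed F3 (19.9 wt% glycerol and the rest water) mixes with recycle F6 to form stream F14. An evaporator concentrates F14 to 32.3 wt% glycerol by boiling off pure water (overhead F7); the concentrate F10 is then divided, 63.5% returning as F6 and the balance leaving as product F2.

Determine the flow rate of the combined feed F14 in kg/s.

Overall glycerol balance (none leaves overhead): glycerol in fresh feed = glycerol in product, i.e. 457×0.199 = (1−0.635)·F10·0.323.
F10 = 90.943/(0.323×0.365) = 771.39 kg/s.
Recycle F6 = 0.635×771.39 = 489.83 kg/s.
Combined feed F14 = 457 + 489.83 = 946.83 kg/s.

946.8 kg/s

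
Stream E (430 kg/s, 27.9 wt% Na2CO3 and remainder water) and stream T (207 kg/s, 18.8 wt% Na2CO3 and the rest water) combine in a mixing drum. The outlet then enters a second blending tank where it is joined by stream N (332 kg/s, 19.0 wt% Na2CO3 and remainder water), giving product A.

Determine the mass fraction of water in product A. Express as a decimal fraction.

0.771

Overall, product flow = 969 kg/s.
water in = 430×0.721 + 207×0.812 + 332×0.810 = 747.03 kg/s.
water fraction in A = 0.771.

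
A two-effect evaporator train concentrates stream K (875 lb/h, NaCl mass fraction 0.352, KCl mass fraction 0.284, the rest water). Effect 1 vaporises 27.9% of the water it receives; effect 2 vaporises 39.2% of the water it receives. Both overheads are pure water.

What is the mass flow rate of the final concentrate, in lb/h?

696.1 lb/h

water in feed = 875×0.364 = 318.5 lb/h.
After stage 1: water left = (1−0.279)×318.5 = 229.64; stream total = 786.14 lb/h.
After stage 2: water left = (1−0.392)×229.64 = 139.62; final concentrate = 696.12 lb/h.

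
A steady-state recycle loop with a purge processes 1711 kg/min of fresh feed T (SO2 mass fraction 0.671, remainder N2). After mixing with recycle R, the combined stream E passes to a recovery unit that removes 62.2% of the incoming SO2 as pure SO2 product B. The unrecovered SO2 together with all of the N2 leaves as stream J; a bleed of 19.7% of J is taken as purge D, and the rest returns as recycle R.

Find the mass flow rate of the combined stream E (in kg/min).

N2 enters only via T and leaves only via the purge: 1711×0.329 = 0.197×(N2 in J), and the recovery unit passes all N2, so N2 in E = N2 in J = 2857.5 kg/min.
SO2 in E: m_A = 1711×0.671 + (1−0.197)·(1−0.622)·m_A, so m_A = 1148.1/0.6965 = 1648.4 kg/min.
E = 1648.4 + 2857.5 = 4505.9 kg/min.

4506 kg/min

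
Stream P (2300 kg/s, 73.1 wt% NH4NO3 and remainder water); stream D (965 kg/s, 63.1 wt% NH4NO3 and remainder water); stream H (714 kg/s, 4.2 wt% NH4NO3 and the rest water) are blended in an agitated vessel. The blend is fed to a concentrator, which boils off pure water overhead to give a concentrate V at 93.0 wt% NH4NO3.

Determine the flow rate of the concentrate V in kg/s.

2495 kg/s

NH4NO3 entering = 2300×0.731 + 965×0.631 + 714×0.042 = 2320.2 kg/s.
All NH4NO3 reports to V, so V = 2320.2/0.930 = 2494.8 kg/s.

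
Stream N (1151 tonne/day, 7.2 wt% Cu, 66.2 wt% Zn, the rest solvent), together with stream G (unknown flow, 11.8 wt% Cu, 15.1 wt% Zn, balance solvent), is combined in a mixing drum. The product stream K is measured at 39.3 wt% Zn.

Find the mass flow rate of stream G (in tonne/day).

1279 tonne/day

Let G be the unknown flow. Total out = 1151 + G.
Zn balance: 761.96 + 0.151·G = 0.393·(1151 + G)
(0.151 − 0.393)·G = 0.393×1151 − 761.96 = -309.62
G = -309.62 / -0.242 = 1279.4 tonne/day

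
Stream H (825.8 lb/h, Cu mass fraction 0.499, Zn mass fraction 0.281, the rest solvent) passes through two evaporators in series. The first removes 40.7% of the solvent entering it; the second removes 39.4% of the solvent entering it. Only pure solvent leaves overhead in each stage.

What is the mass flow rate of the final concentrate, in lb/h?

709.4 lb/h

solvent in feed = 825.8×0.220 = 181.68 lb/h.
After stage 1: solvent left = (1−0.407)×181.68 = 107.73; stream total = 751.86 lb/h.
After stage 2: solvent left = (1−0.394)×107.73 = 65.287; final concentrate = 709.41 lb/h.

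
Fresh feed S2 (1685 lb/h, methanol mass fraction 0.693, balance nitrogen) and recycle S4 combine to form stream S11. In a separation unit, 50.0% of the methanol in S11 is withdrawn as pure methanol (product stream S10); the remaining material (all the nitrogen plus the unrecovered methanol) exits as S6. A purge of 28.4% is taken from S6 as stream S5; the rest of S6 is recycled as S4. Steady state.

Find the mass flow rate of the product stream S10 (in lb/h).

909.4 lb/h

methanol in S11: m_A = 1685×0.693 + (1−0.284)·(1−0.500)·m_A, so m_A = 1167.7/0.6420 = 1818.9 lb/h.
Product S10 = 0.500×1818.9 = 909.43 lb/h.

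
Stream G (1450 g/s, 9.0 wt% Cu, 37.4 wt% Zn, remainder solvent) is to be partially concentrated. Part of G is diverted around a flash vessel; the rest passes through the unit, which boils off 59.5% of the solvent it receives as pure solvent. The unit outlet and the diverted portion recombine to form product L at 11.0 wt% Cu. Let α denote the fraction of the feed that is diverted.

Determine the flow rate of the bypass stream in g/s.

All 1450×0.090 = 130.5 g/s of Cu reaches L, so L = 130.5/0.110 = 1186.4 g/s and vapour = 263.64 g/s.
The evaporator receives (1−α)·1450 of feed at 0.536 solvent and removes 0.595 of that solvent:
0.595×0.536×(1−α)×1450 = 263.64
(1−α) = 263.64/462.43 = 0.5701;  α = 0.4299.
Bypass flow = 0.4299×1450 = 623.35 g/s.

623.3 g/s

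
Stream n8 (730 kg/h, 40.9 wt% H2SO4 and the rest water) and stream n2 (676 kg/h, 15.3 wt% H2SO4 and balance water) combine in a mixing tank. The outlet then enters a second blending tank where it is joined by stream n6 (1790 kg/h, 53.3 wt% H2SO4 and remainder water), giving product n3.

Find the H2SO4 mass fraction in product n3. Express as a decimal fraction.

Overall, product flow = 3196 kg/h.
H2SO4 in = 730×0.409 + 676×0.153 + 1790×0.533 = 1356.1 kg/h.
H2SO4 fraction in n3 = 0.424.

0.424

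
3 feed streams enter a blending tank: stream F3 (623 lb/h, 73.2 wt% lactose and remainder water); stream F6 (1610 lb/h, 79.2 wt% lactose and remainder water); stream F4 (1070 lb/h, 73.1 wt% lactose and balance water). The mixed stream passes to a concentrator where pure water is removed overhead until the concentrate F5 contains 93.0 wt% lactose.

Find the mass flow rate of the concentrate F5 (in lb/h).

2703 lb/h

lactose entering = 623×0.732 + 1610×0.792 + 1070×0.731 = 2513.3 lb/h.
All lactose reports to F5, so F5 = 2513.3/0.930 = 2702.5 lb/h.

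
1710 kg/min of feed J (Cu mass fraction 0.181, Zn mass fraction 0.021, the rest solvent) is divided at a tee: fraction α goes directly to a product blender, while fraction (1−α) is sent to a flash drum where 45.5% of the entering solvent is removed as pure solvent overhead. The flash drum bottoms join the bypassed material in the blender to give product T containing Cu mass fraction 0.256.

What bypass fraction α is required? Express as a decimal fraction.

All 1710×0.181 = 309.51 kg/min of Cu reaches T, so T = 309.51/0.256 = 1209 kg/min and vapour = 500.98 kg/min.
The evaporator receives (1−α)·1710 of feed at 0.798 solvent and removes 0.455 of that solvent:
0.455×0.798×(1−α)×1710 = 500.98
(1−α) = 500.98/620.88 = 0.8069;  α = 0.1931.

0.193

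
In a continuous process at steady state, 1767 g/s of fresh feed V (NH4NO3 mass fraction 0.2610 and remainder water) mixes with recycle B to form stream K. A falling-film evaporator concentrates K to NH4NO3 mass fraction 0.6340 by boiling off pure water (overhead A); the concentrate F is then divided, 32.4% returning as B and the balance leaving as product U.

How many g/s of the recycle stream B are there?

Overall NH4NO3 balance (none leaves overhead): NH4NO3 in fresh feed = NH4NO3 in product, i.e. 1767×0.261 = (1−0.324)·F·0.634.
F = 461.19/(0.634×0.676) = 1076.1 g/s.
Recycle B = 0.324×1076.1 = 348.65 g/s.

348.6 g/s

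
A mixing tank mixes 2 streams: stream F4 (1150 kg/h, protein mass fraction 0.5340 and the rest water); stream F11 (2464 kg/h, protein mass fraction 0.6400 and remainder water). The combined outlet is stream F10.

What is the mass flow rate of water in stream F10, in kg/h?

water out = water in = 1150×0.466 + 2464×0.360 = 1422.9 kg/h.

1423 kg/h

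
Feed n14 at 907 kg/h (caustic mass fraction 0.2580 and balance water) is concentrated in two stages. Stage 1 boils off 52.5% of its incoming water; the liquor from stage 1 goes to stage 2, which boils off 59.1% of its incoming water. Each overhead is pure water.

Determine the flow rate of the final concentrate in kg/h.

364.8 kg/h

water in feed = 907×0.742 = 672.99 kg/h.
After stage 1: water left = (1−0.525)×672.99 = 319.67; stream total = 553.68 kg/h.
After stage 2: water left = (1−0.591)×319.67 = 130.75; final concentrate = 364.75 kg/h.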